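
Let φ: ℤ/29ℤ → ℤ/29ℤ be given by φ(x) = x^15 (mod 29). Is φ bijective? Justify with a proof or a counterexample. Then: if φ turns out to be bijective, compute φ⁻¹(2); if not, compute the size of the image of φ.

Since 29 is prime, the nonzero elements of ℤ/29ℤ form a cyclic group of order 28.
As gcd(15, 28) = 1, raising to the 15th power is a bijection on this group: if s^15 ≡ t^15 then (st^{−1})^15 = 1, and the only element of order dividing gcd(15, 28) = 1 is 1, so s = t.
With φ(0) = 0 this makes φ injective on all of ℤ/29ℤ, hence bijective (finite equal-size domain and codomain). In particular φ is bijective.
Since φ is bijective, we find the preimage of 2. The inverse of x ↦ x^15 on (ℤ/29ℤ)^× is x ↦ x^15, because 15·15 = 225 = 8·28 + 1 ≡ 1 (mod 28) and x^{28} = 1 for x ≠ 0 (Fermat). So φ⁻¹(2) = 2^15 mod 29.
Repeated squaring mod 29: 2^1 ≡ 2, 2^2 ≡ 2² = 4, 2^4 ≡ 4² = 16, 2^8 ≡ 16² = 256 ≡ 24. Since 15 = 8 + 4 + 2 + 1, 2^15 ≡ 24·16·4·2: 24·16 = 384 ≡ 7, then 7·4 = 28, then 28·2 = 56 ≡ 27. So 2^15 ≡ 27 (mod 29).
Hence φ⁻¹(2) = 27.

27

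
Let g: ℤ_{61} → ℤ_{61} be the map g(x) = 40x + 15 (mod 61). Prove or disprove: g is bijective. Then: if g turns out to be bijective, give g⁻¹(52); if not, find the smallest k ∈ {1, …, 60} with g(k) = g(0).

36

Suppose g(s) = g(t) in ℤ_{61}. Then 40s + 15 ≡ 40t + 15 (mod 61), therefore 40(s − t) ≡ 0 (mod 61).
Since gcd(40, 61) = 1, 40 is invertible modulo 61, therefore s − t ≡ 0 (mod 61), i.e. s = t.
We now compute 40⁻¹ mod 61 explicitly. Euclid's algorithm: 61 = 1·40 + 21, 40 = 1·21 + 19, 21 = 1·19 + 2, 19 = 9·2 + 1; back-substituting gives 1 = 29·40 − 19·61, so 40⁻¹ ≡ 29 (mod 61).
Then y ↦ 29(y − 15) is a two-sided inverse to g, so every y ∈ ℤ_{61} has a preimage.
Thus g is bijective.
Since g is bijective, we compute g⁻¹(52): solve 40x + 15 ≡ 52 (mod 61), i.e. 40x ≡ 37 (mod 61).
Multiplying by 40⁻¹ = 29 gives x ≡ 29·37 = 1073 = 17·61 + 36 ≡ 36 (mod 61).
Check: g(36) = 40·36 + 15 = 1455 = 23·61 + 52 ≡ 52 (mod 61).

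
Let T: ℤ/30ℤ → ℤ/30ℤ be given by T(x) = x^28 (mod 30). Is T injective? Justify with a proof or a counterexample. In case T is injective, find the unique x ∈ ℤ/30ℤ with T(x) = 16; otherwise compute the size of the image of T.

T(2): Repeated squaring mod 30: 2^1 ≡ 2, 2^2 ≡ 2² = 4, 2^4 ≡ 4² = 16, 2^8 ≡ 16² = 256 ≡ 16, 2^16 ≡ 16² = 256 ≡ 16. Since 28 = 16 + 8 + 4, 2^28 ≡ 16·16·16: 16·16 = 256 ≡ 16, then 16·16 = 256 ≡ 16. So 2^28 ≡ 16 (mod 30).
T(4): Repeated squaring mod 30: 4^1 ≡ 4, 4^2 ≡ 4² = 16, 4^4 ≡ 16² = 256 ≡ 16, 4^8 ≡ 16² = 256 ≡ 16, 4^16 ≡ 16² = 256 ≡ 16. Since 28 = 16 + 8 + 4, 4^28 ≡ 16·16·16: 16·16 = 256 ≡ 16, then 16·16 = 256 ≡ 16. So 4^28 ≡ 16 (mod 30).
So T(2) = T(4) = 16 while 2 ≠ 4, thus T is not injective.
Since T is not injective, we determine |image(T)|. Computing x^28 mod 30 for each x (by repeated squaring, reducing mod 30 at every step), the values T(0), T(1), …, T(29) are: 0, 1, 16, 21, 16, 25, 6, 1, 16, 21, 10, 1, 6, 1, 16, 15, 16, 1, 6, 1, 10, 21, 16, 1, 6, 25, 16, 21, 16, 1.
The distinct values are {0, 1, 6, 10, 15, 16, 21, 25}; there are 8 of them.

8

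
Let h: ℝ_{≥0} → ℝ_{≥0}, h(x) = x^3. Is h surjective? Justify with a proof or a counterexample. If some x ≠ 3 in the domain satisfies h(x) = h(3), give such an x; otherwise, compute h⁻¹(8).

2

For any y ∈ ℝ_{≥0}, x = y^{1/3} ∈ ℝ_{≥0} gives h(x) = y, so h is surjective.
Since x ↦ x^3 is strictly increasing on ℝ_{≥0}, it is injective there, so no x ≠ 3 in the domain has h(x) = h(3). We therefore compute h⁻¹(8) = 8^{1/3} = 2 (indeed 2^3 = 8).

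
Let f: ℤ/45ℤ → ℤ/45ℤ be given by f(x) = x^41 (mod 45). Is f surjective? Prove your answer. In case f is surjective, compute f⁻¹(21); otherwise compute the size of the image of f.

35

f(0) = 0^41 = 0.
f(15): Repeated squaring mod 45: 15^1 ≡ 15, 15^2 ≡ 15² = 225 ≡ 0, 15^4 ≡ 0² = 0, 15^8 ≡ 0² = 0, 15^16 ≡ 0² = 0, 15^32 ≡ 0² = 0. Since 41 = 32 + 8 + 1, 15^41 ≡ 0·0·15: 0·0 = 0, then 0·15 = 0. So 15^41 ≡ 0 (mod 45).
So f(0) = f(15) = 0 while 0 ≠ 15, thus f is not injective.
A non-injective map from the 45-element set ℤ/45ℤ to itself takes at most 44 distinct values, so it cannot be surjective. Thus f is not surjective.
Since f is not surjective, we determine |image(f)|. Computing x^41 mod 45 for each x (by repeated squaring, reducing mod 45 at every step), the values f(0), f(1), …, f(44) are: 0, 1, 32, 18, 34, 20, 36, 22, 8, 9, 10, 41, 27, 43, 29, 0, 31, 17, 18, 19, 5, 36, 7, 38, 9, 40, 26, 27, 28, 14, 0, 16, 2, 18, 4, 35, 36, 37, 23, 9, 25, 11, 27, 13, 44.
The distinct values are {0, 1, 2, 4, 5, 7, 8, 9, 10, 11, 13, 14, 16, 17, 18, 19, 20, 22, 23, 25, 26, 27, 28, 29, 31, 32, 34, 35, 36, 37, 38, 40, 41, 43, 44}; there are 35 of them.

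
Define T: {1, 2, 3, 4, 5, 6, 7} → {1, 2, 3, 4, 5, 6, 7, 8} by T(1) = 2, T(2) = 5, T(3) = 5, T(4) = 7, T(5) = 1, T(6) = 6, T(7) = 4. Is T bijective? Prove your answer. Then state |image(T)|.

6

T(2) = 5 = T(3) with 2 ≠ 3, so T is not injective, hence not bijective.
The image of T is {1, 2, 4, 5, 6, 7}, which has 6 elements.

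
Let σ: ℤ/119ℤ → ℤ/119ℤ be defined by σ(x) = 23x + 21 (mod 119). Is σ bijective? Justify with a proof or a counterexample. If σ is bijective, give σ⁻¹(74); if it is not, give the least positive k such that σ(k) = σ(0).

If σ(u) = σ(v), then 23u ≡ 23v (mod 119). Because gcd(23, 119) = 1, we may cancel 23 to get u ≡ v (mod 119).
We now compute 23⁻¹ mod 119 explicitly. Euclid's algorithm: 119 = 5·23 + 4, 23 = 5·4 + 3, 4 = 1·3 + 1; back-substituting gives 1 = 88·23 − 17·119, so 23⁻¹ ≡ 88 (mod 119).
For any y ∈ ℤ/119ℤ, x = 88(y − 21) mod 119 satisfies σ(x) = 23·88(y − 21) + 21 ≡ y (since 23·88 ≡ 1 mod 119). So every y has a preimage.
Therefore σ is bijective.
Since σ is bijective, we compute σ⁻¹(74): solve 23x + 21 ≡ 74 (mod 119), i.e. 23x ≡ 53 (mod 119).
Multiplying by 23⁻¹ = 88 gives x ≡ 88·53 = 4664 = 39·119 + 23 ≡ 23 (mod 119).
Check: σ(23) = 23·23 + 21 = 550 = 4·119 + 74 ≡ 74 (mod 119).

23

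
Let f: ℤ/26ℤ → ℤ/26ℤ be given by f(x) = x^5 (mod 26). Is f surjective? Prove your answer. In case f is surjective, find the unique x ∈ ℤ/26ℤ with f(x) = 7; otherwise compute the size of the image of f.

11

Computing x^5 mod 26 for each x (by repeated squaring, reducing mod 26 at every step), the values f(0), f(1), …, f(25) are: 0, 1, 6, 9, 10, 5, 2, 11, 8, 3, 4, 7, 12, 13, 14, 19, 22, 23, 18, 15, 24, 21, 16, 17, 20, 25.
Every element of ℤ/26ℤ appears exactly once in this list, so f is a bijection, and in particular surjective.
Since f is surjective, we read off the preimage of 7 from the same table: f(11) = 7, so f⁻¹(7) = 11.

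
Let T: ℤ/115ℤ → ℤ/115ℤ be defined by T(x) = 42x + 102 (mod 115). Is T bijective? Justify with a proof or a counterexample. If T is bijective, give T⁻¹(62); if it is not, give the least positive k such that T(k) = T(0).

10

If T(u) = T(v), then 42u ≡ 42v (mod 115). Because gcd(42, 115) = 1, we may cancel 42 to get u ≡ v (mod 115).
We now compute 42⁻¹ mod 115 explicitly. Euclid's algorithm: 115 = 2·42 + 31, 42 = 1·31 + 11, 31 = 2·11 + 9, 11 = 1·9 + 2, 9 = 4·2 + 1; back-substituting gives 1 = 63·42 − 23·115, so 42⁻¹ ≡ 63 (mod 115).
Then y ↦ 63(y − 102) is a two-sided inverse to T, so every y ∈ ℤ/115ℤ has a preimage.
So T is bijective.
Since T is bijective, we compute T⁻¹(62): solve 42x + 102 ≡ 62 (mod 115), i.e. 42x ≡ 75 (mod 115).
Multiplying by 42⁻¹ = 63 gives x ≡ 63·75 = 4725 = 41·115 + 10 ≡ 10 (mod 115).
Check: T(10) = 42·10 + 102 = 522 = 4·115 + 62 ≡ 62 (mod 115).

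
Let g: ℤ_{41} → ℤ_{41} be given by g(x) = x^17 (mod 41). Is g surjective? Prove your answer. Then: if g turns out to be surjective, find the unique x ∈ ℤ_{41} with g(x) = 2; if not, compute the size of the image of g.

Since 41 is prime, the nonzero elements of ℤ_{41} form a cyclic group of order 40.
As gcd(17, 40) = 1, raising to the 17th power is a bijection on this group: if s^17 ≡ t^17 then (st^{−1})^17 = 1, and the only element of order dividing gcd(17, 40) = 1 is 1, so s = t.
With g(0) = 0 this makes g injective on all of ℤ_{41}, hence bijective (finite equal-size domain and codomain). In particular g is surjective.
Since g is surjective, we find the preimage of 2. The inverse of x ↦ x^17 on (ℤ_{41})^× is x ↦ x^33, because 17·33 = 561 = 14·40 + 1 ≡ 1 (mod 40) and x^{40} = 1 for x ≠ 0 (Fermat). So g⁻¹(2) = 2^33 mod 41.
Repeated squaring mod 41: 2^1 ≡ 2, 2^2 ≡ 2² = 4, 2^4 ≡ 4² = 16, 2^8 ≡ 16² = 256 ≡ 10, 2^16 ≡ 10² = 100 ≡ 18, 2^32 ≡ 18² = 324 ≡ 37. Since 33 = 32 + 1, 2^33 ≡ 37·2: 37·2 = 74 ≡ 33. So 2^33 ≡ 33 (mod 41).
Hence g⁻¹(2) = 33.

33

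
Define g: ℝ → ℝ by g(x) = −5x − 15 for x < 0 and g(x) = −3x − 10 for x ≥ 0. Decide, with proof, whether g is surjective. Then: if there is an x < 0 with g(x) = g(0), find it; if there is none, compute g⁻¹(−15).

-1

Both pieces are strictly decreasing (slopes −5 and −3), so each is injective on its own interval.
The left piece maps (−∞, 0) onto (−15, ∞); the right piece maps [0, ∞) onto (−∞, −10].
The union (−15, ∞) ∪ (−∞, −10] covers ℝ, so g is surjective.
For the follow-up: the images overlap, so an x < 0 with g(x) = g(0) exists. g(0) = −10; solving −5x − 15 = −10 for x < 0 gives x = (−10 + 15)/(−5) = −1.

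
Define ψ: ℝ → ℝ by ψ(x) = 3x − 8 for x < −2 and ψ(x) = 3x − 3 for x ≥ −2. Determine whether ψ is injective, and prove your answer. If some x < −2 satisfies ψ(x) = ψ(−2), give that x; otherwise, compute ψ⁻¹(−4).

-1/3

Both pieces are strictly increasing (slopes 3 and 3), so each is injective on its own interval.
The left piece maps (−∞, −2) onto (−∞, −14); the right piece maps [−2, ∞) onto [−9, ∞).
These images are disjoint, so no value is attained by both pieces. Therefore ψ is injective.
Because the two images are disjoint, no x < −2 has ψ(x) = ψ(−2), so we compute ψ⁻¹(−4): −4 lies in [−9, ∞), so solve 3x − 3 = −4: x = (−4 + 3)/3 = −1/3.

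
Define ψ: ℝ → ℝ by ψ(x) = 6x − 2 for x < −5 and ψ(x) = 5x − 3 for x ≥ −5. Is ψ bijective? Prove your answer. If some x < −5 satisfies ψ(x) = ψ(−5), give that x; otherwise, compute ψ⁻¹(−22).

Both pieces are strictly increasing (slopes 6 and 5), so each is injective on its own interval.
The left piece maps (−∞, −5) onto (−∞, −32); the right piece maps [−5, ∞) onto [−28, ∞).
The images leave a gap (−32 has no preimage), so ψ is not surjective, hence not bijective.
Because the two images are disjoint, no x < −5 has ψ(x) = ψ(−5), so we compute ψ⁻¹(−22): −22 lies in [−28, ∞), so solve 5x − 3 = −22: x = (−22 + 3)/5 = −19/5.

-19/5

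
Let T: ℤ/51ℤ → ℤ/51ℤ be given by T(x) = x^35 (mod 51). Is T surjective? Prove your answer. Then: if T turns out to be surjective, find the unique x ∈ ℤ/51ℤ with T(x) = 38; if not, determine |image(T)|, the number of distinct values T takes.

47

Computing x^35 mod 51 for each x (by repeated squaring, reducing mod 51 at every step), the values T(0), T(1), …, T(50) are: 0, 1, 8, 27, 13, 23, 12, 37, 2, 15, 31, 5, 45, 4, 41, 9, 16, 17, 18, 25, 44, 30, 40, 29, 3, 19, 32, 48, 22, 11, 21, 7, 26, 33, 34, 35, 42, 10, 47, 6, 46, 20, 36, 49, 14, 39, 28, 38, 24, 43, 50.
Every element of ℤ/51ℤ appears exactly once in this list, so T is a bijection, and in particular surjective.
Since T is surjective, we read off the preimage of 38 from the same table: T(47) = 38, so T⁻¹(38) = 47.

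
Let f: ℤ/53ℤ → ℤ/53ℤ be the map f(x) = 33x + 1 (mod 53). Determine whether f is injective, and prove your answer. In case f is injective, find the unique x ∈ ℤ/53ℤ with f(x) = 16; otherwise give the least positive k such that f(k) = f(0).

Recall that f is injective if f(s) = f(t) implies s = t.
If f(s) = f(t), then 33s ≡ 33t (mod 53). Because gcd(33, 53) = 1, we may cancel 33 to get s ≡ t (mod 53).
So f is injective.
We now compute 33⁻¹ mod 53 explicitly. Euclid's algorithm: 53 = 1·33 + 20, 33 = 1·20 + 13, 20 = 1·13 + 7, 13 = 1·7 + 6, 7 = 1·6 + 1; back-substituting gives 1 = 45·33 − 28·53, so 33⁻¹ ≡ 45 (mod 53).
Since f is injective, we find f⁻¹(16): we need 33x ≡ 16 − 1 ≡ 15 (mod 53). Using 33⁻¹ = 45: x ≡ 45·15 = 675 = 12·53 + 39, so x = 39.
Check: f(39) = 33·39 + 1 = 1288 = 24·53 + 16 ≡ 16 (mod 53).

39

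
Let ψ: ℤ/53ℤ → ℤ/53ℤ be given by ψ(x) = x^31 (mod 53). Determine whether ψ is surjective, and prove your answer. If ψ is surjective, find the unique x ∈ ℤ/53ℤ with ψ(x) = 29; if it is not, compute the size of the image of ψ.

37

Since 53 is prime, the nonzero elements of ℤ/53ℤ form a cyclic group of order 52.
As gcd(31, 52) = 1, raising to the 31st power is a bijection on this group: if a^31 ≡ b^31 then (ab^{−1})^31 = 1, and the only element of order dividing gcd(31, 52) = 1 is 1, so a = b.
With ψ(0) = 0 this makes ψ injective on all of ℤ/53ℤ, hence bijective (finite equal-size domain and codomain). In particular ψ is surjective.
Since ψ is surjective, we find the preimage of 29. The inverse of x ↦ x^31 on (ℤ/53ℤ)^× is x ↦ x^47, because 31·47 = 1457 = 28·52 + 1 ≡ 1 (mod 52) and x^{52} = 1 for x ≠ 0 (Fermat). So ψ⁻¹(29) = 29^47 mod 53.
Repeated squaring mod 53: 29^1 ≡ 29, 29^2 ≡ 29² = 841 ≡ 46, 29^4 ≡ 46² = 2116 ≡ 49, 29^8 ≡ 49² = 2401 ≡ 16, 29^16 ≡ 16² = 256 ≡ 44, 29^32 ≡ 44² = 1936 ≡ 28. Since 47 = 32 + 8 + 4 + 2 + 1, 29^47 ≡ 28·16·49·46·29: 28·16 = 448 ≡ 24, then 24·49 = 1176 ≡ 10, then 10·46 = 460 ≡ 36, then 36·29 = 1044 ≡ 37. So 29^47 ≡ 37 (mod 53).
Hence ψ⁻¹(29) = 37.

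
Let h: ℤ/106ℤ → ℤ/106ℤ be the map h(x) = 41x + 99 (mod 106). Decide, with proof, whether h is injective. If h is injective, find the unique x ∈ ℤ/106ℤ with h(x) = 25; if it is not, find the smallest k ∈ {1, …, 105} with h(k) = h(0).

68

Recall that h is injective if h(a) = h(b) implies a = b.
If h(a) = h(b), then 41a ≡ 41b (mod 106). Because gcd(41, 106) = 1, we may cancel 41 to get a ≡ b (mod 106).
Thus h is injective.
We now compute 41⁻¹ mod 106 explicitly. Euclid's algorithm: 106 = 2·41 + 24, 41 = 1·24 + 17, 24 = 1·17 + 7, 17 = 2·7 + 3, 7 = 2·3 + 1; back-substituting gives 1 = 75·41 − 29·106, so 41⁻¹ ≡ 75 (mod 106).
Since h is injective, we compute h⁻¹(25): solve 41x + 99 ≡ 25 (mod 106), i.e. 41x ≡ 32 (mod 106).
Multiplying by 41⁻¹ = 75 gives x ≡ 75·32 = 2400 = 22·106 + 68 ≡ 68 (mod 106).
Check: h(68) = 41·68 + 99 = 2887 = 27·106 + 25 ≡ 25 (mod 106).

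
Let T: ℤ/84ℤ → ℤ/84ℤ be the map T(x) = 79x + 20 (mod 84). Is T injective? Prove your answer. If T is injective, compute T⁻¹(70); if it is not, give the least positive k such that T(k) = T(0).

74

Suppose T(u) = T(v) in ℤ/84ℤ. Then 79u + 20 ≡ 79v + 20 (mod 84), so 79(u − v) ≡ 0 (mod 84).
Since gcd(79, 84) = 1, 79 is invertible modulo 84, hence u − v ≡ 0 (mod 84), i.e. u = v.
Therefore T is injective.
We now compute 79⁻¹ mod 84 explicitly. Euclid's algorithm: 84 = 1·79 + 5, 79 = 15·5 + 4, 5 = 1·4 + 1; back-substituting gives 1 = 67·79 − 63·84, so 79⁻¹ ≡ 67 (mod 84).
Since T is injective, we compute T⁻¹(70): solve 79x + 20 ≡ 70 (mod 84), i.e. 79x ≡ 50 (mod 84).
Multiplying by 79⁻¹ = 67 gives x ≡ 67·50 = 3350 = 39·84 + 74 ≡ 74 (mod 84).
Check: T(74) = 79·74 + 20 = 5866 = 69·84 + 70 ≡ 70 (mod 84).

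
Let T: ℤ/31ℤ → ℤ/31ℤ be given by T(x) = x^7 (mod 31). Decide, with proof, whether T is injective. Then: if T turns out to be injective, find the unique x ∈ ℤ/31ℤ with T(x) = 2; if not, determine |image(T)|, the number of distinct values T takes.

8

Since 31 is prime, the nonzero elements of ℤ/31ℤ form a cyclic group of order 30.
As gcd(7, 30) = 1, raising to the 7th power is a bijection on this group: if a^7 ≡ b^7 then (ab^{−1})^7 = 1, and the only element of order dividing gcd(7, 30) = 1 is 1, so a = b.
With T(0) = 0 this makes T injective on all of ℤ/31ℤ, hence bijective (finite equal-size domain and codomain). In particular T is injective.
Since T is injective, we find the preimage of 2. The inverse of x ↦ x^7 on (ℤ/31ℤ)^× is x ↦ x^13, because 7·13 = 91 = 3·30 + 1 ≡ 1 (mod 30) and x^{30} = 1 for x ≠ 0 (Fermat). So T⁻¹(2) = 2^13 mod 31.
Repeated squaring mod 31: 2^1 ≡ 2, 2^2 ≡ 2² = 4, 2^4 ≡ 4² = 16, 2^8 ≡ 16² = 256 ≡ 8. Since 13 = 8 + 4 + 1, 2^13 ≡ 8·16·2: 8·16 = 128 ≡ 4, then 4·2 = 8. So 2^13 ≡ 8 (mod 31).
Hence T⁻¹(2) = 8.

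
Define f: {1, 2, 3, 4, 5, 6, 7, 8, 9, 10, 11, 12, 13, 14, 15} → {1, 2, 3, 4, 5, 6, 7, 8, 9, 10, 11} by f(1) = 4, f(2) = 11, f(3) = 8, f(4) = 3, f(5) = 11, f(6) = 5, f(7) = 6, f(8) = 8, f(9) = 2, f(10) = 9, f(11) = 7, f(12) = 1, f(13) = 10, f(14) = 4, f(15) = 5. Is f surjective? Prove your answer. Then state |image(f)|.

Every element of the codomain has a preimage: 1 = f(12), 2 = f(9), 3 = f(4), 4 = f(1), 5 = f(6), 6 = f(7), 7 = f(11), 8 = f(3), 9 = f(10), 10 = f(13), 11 = f(2).
Therefore f is surjective.
The image of f is {1, 2, 3, 4, 5, 6, 7, 8, 9, 10, 11}, which has 11 elements.

11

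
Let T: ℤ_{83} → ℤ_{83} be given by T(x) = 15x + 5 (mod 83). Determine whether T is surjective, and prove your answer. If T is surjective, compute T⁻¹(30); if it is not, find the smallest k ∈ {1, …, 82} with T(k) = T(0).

Since gcd(15, 83) = 1, 15 is invertible modulo 83. Euclid's algorithm: 83 = 5·15 + 8, 15 = 1·8 + 7, 8 = 1·7 + 1; back-substituting gives 1 = 72·15 − 13·83, so 15⁻¹ ≡ 72 (mod 83).
For any y ∈ ℤ_{83}, x = 72(y − 5) mod 83 satisfies T(x) = 15·72(y − 5) + 5 ≡ y (since 15·72 ≡ 1 mod 83). So every y has a preimage.
Thus T is surjective.
Since T is surjective, we find T⁻¹(30): we need 15x ≡ 30 − 5 ≡ 25 (mod 83). Using 15⁻¹ = 72: x ≡ 72·25 = 1800 = 21·83 + 57, so x = 57.
Check: T(57) = 15·57 + 5 = 860 = 10·83 + 30 ≡ 30 (mod 83).

57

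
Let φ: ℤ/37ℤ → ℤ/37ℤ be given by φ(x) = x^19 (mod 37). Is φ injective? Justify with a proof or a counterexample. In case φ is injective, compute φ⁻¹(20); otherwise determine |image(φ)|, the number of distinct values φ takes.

Since 37 is prime, the nonzero elements of ℤ/37ℤ form a cyclic group of order 36.
As gcd(19, 36) = 1, raising to the 19th power is a bijection on this group: if u^19 ≡ v^19 then (uv^{−1})^19 = 1, and the only element of order dividing gcd(19, 36) = 1 is 1, so u = v.
With φ(0) = 0 this makes φ injective on all of ℤ/37ℤ, hence bijective (finite equal-size domain and codomain). In particular φ is injective.
Since φ is injective, we find the preimage of 20. The inverse of x ↦ x^19 on (ℤ/37ℤ)^× is x ↦ x^19, because 19·19 = 361 = 10·36 + 1 ≡ 1 (mod 36) and x^{36} = 1 for x ≠ 0 (Fermat). So φ⁻¹(20) = 20^19 mod 37.
Repeated squaring mod 37: 20^1 ≡ 20, 20^2 ≡ 20² = 400 ≡ 30, 20^4 ≡ 30² = 900 ≡ 12, 20^8 ≡ 12² = 144 ≡ 33, 20^16 ≡ 33² = 1089 ≡ 16. Since 19 = 16 + 2 + 1, 20^19 ≡ 16·30·20: 16·30 = 480 ≡ 36, then 36·20 = 720 ≡ 17. So 20^19 ≡ 17 (mod 37).
Hence φ⁻¹(20) = 17.

17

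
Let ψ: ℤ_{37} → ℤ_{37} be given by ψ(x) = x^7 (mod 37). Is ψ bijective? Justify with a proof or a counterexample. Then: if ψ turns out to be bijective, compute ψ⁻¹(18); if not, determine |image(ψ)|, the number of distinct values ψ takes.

5

Since 37 is prime, the nonzero elements of ℤ_{37} form a cyclic group of order 36.
As gcd(7, 36) = 1, raising to the 7th power is a bijection on this group: if a^7 ≡ b^7 then (ab^{−1})^7 = 1, and the only element of order dividing gcd(7, 36) = 1 is 1, so a = b.
With ψ(0) = 0 this makes ψ injective on all of ℤ_{37}, hence bijective (finite equal-size domain and codomain). In particular ψ is bijective.
Since ψ is bijective, we find the preimage of 18. The inverse of x ↦ x^7 on (ℤ_{37})^× is x ↦ x^31, because 7·31 = 217 = 6·36 + 1 ≡ 1 (mod 36) and x^{36} = 1 for x ≠ 0 (Fermat). So ψ⁻¹(18) = 18^31 mod 37.
Repeated squaring mod 37: 18^1 ≡ 18, 18^2 ≡ 18² = 324 ≡ 28, 18^4 ≡ 28² = 784 ≡ 7, 18^8 ≡ 7² = 49 ≡ 12, 18^16 ≡ 12² = 144 ≡ 33. Since 31 = 16 + 8 + 4 + 2 + 1, 18^31 ≡ 33·12·7·28·18: 33·12 = 396 ≡ 26, then 26·7 = 182 ≡ 34, then 34·28 = 952 ≡ 27, then 27·18 = 486 ≡ 5. So 18^31 ≡ 5 (mod 37).
Hence ψ⁻¹(18) = 5.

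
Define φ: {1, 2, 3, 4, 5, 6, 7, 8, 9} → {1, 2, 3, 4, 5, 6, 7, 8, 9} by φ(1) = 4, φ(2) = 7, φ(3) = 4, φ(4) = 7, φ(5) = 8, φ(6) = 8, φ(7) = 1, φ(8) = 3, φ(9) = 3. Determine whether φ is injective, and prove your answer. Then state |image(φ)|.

φ(1) = 4 = φ(3) with 1 ≠ 3, so φ is not injective.
The image of φ is {1, 3, 4, 7, 8}, which has 5 elements.

5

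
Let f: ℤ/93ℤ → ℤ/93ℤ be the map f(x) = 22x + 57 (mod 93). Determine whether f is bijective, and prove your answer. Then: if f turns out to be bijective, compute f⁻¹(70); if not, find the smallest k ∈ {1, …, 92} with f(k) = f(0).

64

If f(s) = f(t), then 22s ≡ 22t (mod 93). Because gcd(22, 93) = 1, we may cancel 22 to get s ≡ t (mod 93).
We now compute 22⁻¹ mod 93 explicitly. Euclid's algorithm: 93 = 4·22 + 5, 22 = 4·5 + 2, 5 = 2·2 + 1; back-substituting gives 1 = 55·22 − 13·93, so 22⁻¹ ≡ 55 (mod 93).
Then y ↦ 55(y − 57) is a two-sided inverse to f, so every y ∈ ℤ/93ℤ has a preimage.
So f is bijective.
Since f is bijective, we find f⁻¹(70): we need 22x ≡ 70 − 57 ≡ 13 (mod 93). Using 22⁻¹ = 55: x ≡ 55·13 = 715 = 7·93 + 64, so x = 64.
Check: f(64) = 22·64 + 57 = 1465 = 15·93 + 70 ≡ 70 (mod 93).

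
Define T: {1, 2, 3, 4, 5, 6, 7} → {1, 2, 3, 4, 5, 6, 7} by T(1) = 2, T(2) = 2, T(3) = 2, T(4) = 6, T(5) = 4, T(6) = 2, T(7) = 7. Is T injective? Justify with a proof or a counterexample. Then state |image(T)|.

T(1) = 2 = T(2) with 1 ≠ 2, so T is not injective.
The image of T is {2, 4, 6, 7}, which has 4 elements.

4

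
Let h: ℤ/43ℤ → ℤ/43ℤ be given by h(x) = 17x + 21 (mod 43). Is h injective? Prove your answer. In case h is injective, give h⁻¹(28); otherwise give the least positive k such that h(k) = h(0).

8

By definition, injectivity means: for all x_1, x_2 in the domain, h(x_1) = h(x_2) implies x_1 = x_2.
Suppose h(x_1) = h(x_2) in ℤ/43ℤ. Then 17x_1 + 21 ≡ 17x_2 + 21 (mod 43), thus 17(x_1 − x_2) ≡ 0 (mod 43).
Since gcd(17, 43) = 1, 17 is invertible modulo 43, therefore x_1 − x_2 ≡ 0 (mod 43), i.e. x_1 = x_2.
Hence h is injective.
We now compute 17⁻¹ mod 43 explicitly. Euclid's algorithm: 43 = 2·17 + 9, 17 = 1·9 + 8, 9 = 1·8 + 1; back-substituting gives 1 = 38·17 − 15·43, so 17⁻¹ ≡ 38 (mod 43).
Since h is injective, we find h⁻¹(28): we need 17x ≡ 28 − 21 ≡ 7 (mod 43). Using 17⁻¹ = 38: x ≡ 38·7 = 266 = 6·43 + 8, so x = 8.
Check: h(8) = 17·8 + 21 = 157 = 3·43 + 28 ≡ 28 (mod 43).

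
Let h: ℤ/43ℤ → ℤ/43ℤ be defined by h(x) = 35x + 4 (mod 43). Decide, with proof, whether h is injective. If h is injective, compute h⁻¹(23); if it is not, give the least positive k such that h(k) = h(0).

3

Recall: h is injective when h(x_1) = h(x_2) forces x_1 = x_2.
If h(x_1) = h(x_2), then 35x_1 ≡ 35x_2 (mod 43). Because gcd(35, 43) = 1, we may cancel 35 to get x_1 ≡ x_2 (mod 43).
So h is injective.
We now compute 35⁻¹ mod 43 explicitly. Euclid's algorithm: 43 = 1·35 + 8, 35 = 4·8 + 3, 8 = 2·3 + 2, 3 = 1·2 + 1; back-substituting gives 1 = 16·35 − 13·43, so 35⁻¹ ≡ 16 (mod 43).
Since h is injective, we compute h⁻¹(23): solve 35x + 4 ≡ 23 (mod 43), i.e. 35x ≡ 19 (mod 43).
Multiplying by 35⁻¹ = 16 gives x ≡ 16·19 = 304 = 7·43 + 3 ≡ 3 (mod 43).
Check: h(3) = 35·3 + 4 = 109 = 2·43 + 23 ≡ 23 (mod 43).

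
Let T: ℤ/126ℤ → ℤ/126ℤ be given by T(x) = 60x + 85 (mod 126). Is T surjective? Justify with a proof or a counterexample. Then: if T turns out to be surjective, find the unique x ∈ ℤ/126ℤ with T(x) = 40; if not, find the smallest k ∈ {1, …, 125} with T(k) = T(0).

21

Since gcd(60, 126) = 6, we have 60x ≡ 0 (mod 6) for all x, so T(x) ≡ 1 (mod 6).
But 0 ≢ 1 (mod 6), so 0 ∈ ℤ/126ℤ has no preimage. Therefore T is not surjective.
Since T is not surjective, we find the least positive k with T(k) = T(0): this means 60k ≡ 0 (mod 126), i.e. 126 ∣ 60k. Since gcd(60, 126) = 6, dividing through by 6 this holds exactly when 21 ∣ 10k, and as gcd(10, 21) = 1, exactly when 21 ∣ k.
The smallest positive such k is 21.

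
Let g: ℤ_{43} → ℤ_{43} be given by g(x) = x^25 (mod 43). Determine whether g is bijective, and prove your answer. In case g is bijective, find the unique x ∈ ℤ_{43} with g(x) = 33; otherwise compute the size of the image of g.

Since 43 is prime, the nonzero elements of ℤ_{43} form a cyclic group of order 42.
As gcd(25, 42) = 1, raising to the 25th power is a bijection on this group: if u^25 ≡ v^25 then (uv^{−1})^25 = 1, and the only element of order dividing gcd(25, 42) = 1 is 1, so u = v.
With g(0) = 0 this makes g injective on all of ℤ_{43}, hence bijective (finite equal-size domain and codomain). In particular g is bijective.
Since g is bijective, we find the preimage of 33. The inverse of x ↦ x^25 on (ℤ_{43})^× is x ↦ x^37, because 25·37 = 925 = 22·42 + 1 ≡ 1 (mod 42) and x^{42} = 1 for x ≠ 0 (Fermat). So g⁻¹(33) = 33^37 mod 43.
Repeated squaring mod 43: 33^1 ≡ 33, 33^2 ≡ 33² = 1089 ≡ 14, 33^4 ≡ 14² = 196 ≡ 24, 33^8 ≡ 24² = 576 ≡ 17, 33^16 ≡ 17² = 289 ≡ 31, 33^32 ≡ 31² = 961 ≡ 15. Since 37 = 32 + 4 + 1, 33^37 ≡ 15·24·33: 15·24 = 360 ≡ 16, then 16·33 = 528 ≡ 12. So 33^37 ≡ 12 (mod 43).
Hence g⁻¹(33) = 12.

12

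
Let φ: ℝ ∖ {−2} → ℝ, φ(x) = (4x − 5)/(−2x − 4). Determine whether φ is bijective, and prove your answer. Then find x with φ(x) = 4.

If φ(x) = −2, cross-multiplying gives −2(4x − 5) = 4(−2x − 4), which simplifies to 10 = −16 — false.  So −2 has no preimage and φ is not surjective.
Hence φ is not bijective.
Solving φ(x) = 4: cross-multiplying gives 4x − 5 = 4(−2x − 4), which rearranges to 12x = −11, so x = −11/12.

-11/12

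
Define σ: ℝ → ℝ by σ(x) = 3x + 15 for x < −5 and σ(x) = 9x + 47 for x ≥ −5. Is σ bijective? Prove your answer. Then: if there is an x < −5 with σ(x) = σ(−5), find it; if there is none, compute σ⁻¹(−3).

-6

Both pieces are strictly increasing (slopes 3 and 9), so each is injective on its own interval.
The left piece maps (−∞, −5) onto (−∞, 0); the right piece maps [−5, ∞) onto [2, ∞).
The images leave a gap (0 has no preimage), so σ is not surjective, hence not bijective.
Because the two images are disjoint, no x < −5 has σ(x) = σ(−5), so we compute σ⁻¹(−3): −3 lies in (−∞, 0), so solve 3x + 15 = −3: x = (−3 − 15)/3 = −6.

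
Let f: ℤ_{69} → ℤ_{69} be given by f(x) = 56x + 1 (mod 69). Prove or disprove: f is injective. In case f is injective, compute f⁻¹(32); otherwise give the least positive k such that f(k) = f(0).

If f(a) = f(b), then 56a ≡ 56b (mod 69). Because gcd(56, 69) = 1, we may cancel 56 to get a ≡ b (mod 69).
Thus f is injective.
We now compute 56⁻¹ mod 69 explicitly. Euclid's algorithm: 69 = 1·56 + 13, 56 = 4·13 + 4, 13 = 3·4 + 1; back-substituting gives 1 = 53·56 − 43·69, so 56⁻¹ ≡ 53 (mod 69).
Since f is injective, we find f⁻¹(32): we need 56x ≡ 32 − 1 ≡ 31 (mod 69). Using 56⁻¹ = 53: x ≡ 53·31 = 1643 = 23·69 + 56, so x = 56.
Check: f(56) = 56·56 + 1 = 3137 = 45·69 + 32 ≡ 32 (mod 69).

56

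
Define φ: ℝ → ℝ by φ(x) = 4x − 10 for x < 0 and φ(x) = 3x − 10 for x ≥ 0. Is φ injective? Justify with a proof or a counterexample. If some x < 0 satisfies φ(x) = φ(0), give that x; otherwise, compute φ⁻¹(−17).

-7/4

Both pieces are strictly increasing (slopes 4 and 3), so each is injective on its own interval.
The left piece maps (−∞, 0) onto (−∞, −10); the right piece maps [0, ∞) onto [−10, ∞).
These images are disjoint, so no value is attained by both pieces. Thus φ is injective.
Because the two images are disjoint, no x < 0 has φ(x) = φ(0), so we compute φ⁻¹(−17): −17 lies in (−∞, −10), so solve 4x − 10 = −17: x = (−17 + 10)/4 = −7/4.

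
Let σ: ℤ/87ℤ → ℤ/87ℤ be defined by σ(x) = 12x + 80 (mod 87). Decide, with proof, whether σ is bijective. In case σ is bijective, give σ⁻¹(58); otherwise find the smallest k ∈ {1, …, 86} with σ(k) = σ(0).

29

Recall that injectivity means: for all a, b in the domain, σ(a) = σ(b) implies a = b.
We have gcd(12, 87) = 3 > 1. Taking a = 0 and b = 29: σ(0) = 80 and σ(29) = 12·29 + 80 = 428 ≡ 80 (mod 87).
So σ(0) = σ(29) while 0 ≠ 29, hence σ is not injective, hence not bijective.
Since σ is not bijective, we find the least positive k with σ(k) = σ(0): this means 12k ≡ 0 (mod 87), i.e. 87 ∣ 12k. Since gcd(12, 87) = 3, dividing through by 3 this holds exactly when 29 ∣ 4k, and as gcd(4, 29) = 1, exactly when 29 ∣ k.
The smallest positive such k is 29.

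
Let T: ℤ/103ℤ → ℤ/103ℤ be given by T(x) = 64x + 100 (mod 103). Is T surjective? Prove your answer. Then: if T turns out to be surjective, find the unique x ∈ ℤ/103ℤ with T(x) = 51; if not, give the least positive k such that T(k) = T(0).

Recall: surjectivity means every element of the codomain has a preimage under T.
Since gcd(64, 103) = 1, 64 is invertible modulo 103. Euclid's algorithm: 103 = 1·64 + 39, 64 = 1·39 + 25, 39 = 1·25 + 14, 25 = 1·14 + 11, 14 = 1·11 + 3, 11 = 3·3 + 2, 3 = 1·2 + 1; back-substituting gives 1 = 66·64 − 41·103, so 64⁻¹ ≡ 66 (mod 103).
Then y ↦ 66(y − 100) is a two-sided inverse to T, so every y ∈ ℤ/103ℤ has a preimage.
Therefore T is surjective.
Since T is surjective, we compute T⁻¹(51): solve 64x + 100 ≡ 51 (mod 103), i.e. 64x ≡ 54 (mod 103).
Multiplying by 64⁻¹ = 66 gives x ≡ 66·54 = 3564 = 34·103 + 62 ≡ 62 (mod 103).
Check: T(62) = 64·62 + 100 = 4068 = 39·103 + 51 ≡ 51 (mod 103).

62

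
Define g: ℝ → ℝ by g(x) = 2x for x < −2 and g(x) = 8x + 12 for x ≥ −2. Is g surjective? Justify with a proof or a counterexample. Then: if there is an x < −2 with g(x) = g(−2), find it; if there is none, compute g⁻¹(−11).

-11/2

Both pieces are strictly increasing (slopes 2 and 8), so each is injective on its own interval.
The left piece maps (−∞, −2) onto (−∞, −4); the right piece maps [−2, ∞) onto [−4, ∞).
These images together cover ℝ, so g is surjective.
Because the two images are disjoint, no x < −2 has g(x) = g(−2), so we compute g⁻¹(−11): −11 lies in (−∞, −4), so solve 2x = −11: x = (−11 − 0)/2 = −11/2.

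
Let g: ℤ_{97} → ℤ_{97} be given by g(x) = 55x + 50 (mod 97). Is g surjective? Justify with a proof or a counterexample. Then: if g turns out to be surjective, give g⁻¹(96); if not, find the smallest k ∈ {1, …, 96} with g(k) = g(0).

22

Recall: surjectivity means every element of the codomain has a preimage under g.
Since gcd(55, 97) = 1, 55 is invertible modulo 97. Euclid's algorithm: 97 = 1·55 + 42, 55 = 1·42 + 13, 42 = 3·13 + 3, 13 = 4·3 + 1; back-substituting gives 1 = 30·55 − 17·97, so 55⁻¹ ≡ 30 (mod 97).
For any y ∈ ℤ_{97}, x = 30(y − 50) mod 97 satisfies g(x) = 55·30(y − 50) + 50 ≡ y (since 55·30 ≡ 1 mod 97). So every y has a preimage.
Hence g is surjective.
Since g is surjective, we compute g⁻¹(96): solve 55x + 50 ≡ 96 (mod 97), i.e. 55x ≡ 46 (mod 97).
Multiplying by 55⁻¹ = 30 gives x ≡ 30·46 = 1380 = 14·97 + 22 ≡ 22 (mod 97).
Check: g(22) = 55·22 + 50 = 1260 = 12·97 + 96 ≡ 96 (mod 97).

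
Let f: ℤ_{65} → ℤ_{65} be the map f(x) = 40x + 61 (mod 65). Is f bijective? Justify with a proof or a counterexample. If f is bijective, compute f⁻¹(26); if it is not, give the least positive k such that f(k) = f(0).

13

By definition, f is injective if f(x_1) = f(x_2) implies x_1 = x_2.
We have gcd(40, 65) = 5 > 1. Taking x_1 = 0 and x_2 = 13: f(0) = 61 and f(13) = 40·13 + 61 = 581 ≡ 61 (mod 65).
So f(0) = f(13) while 0 ≠ 13, hence f is not injective, hence not bijective.
Since f is not bijective, we find the least positive k with f(k) = f(0): this means 40k ≡ 0 (mod 65), i.e. 65 ∣ 40k. Since gcd(40, 65) = 5, dividing through by 5 this holds exactly when 13 ∣ 8k, and as gcd(8, 13) = 1, exactly when 13 ∣ k.
The smallest positive such k is 13.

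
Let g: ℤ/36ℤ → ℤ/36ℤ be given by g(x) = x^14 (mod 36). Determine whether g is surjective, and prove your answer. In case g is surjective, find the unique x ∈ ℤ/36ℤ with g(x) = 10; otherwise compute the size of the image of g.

g(0) = 0^14 = 0.
g(6): Repeated squaring mod 36: 6^1 ≡ 6, 6^2 ≡ 6² = 36 ≡ 0, 6^4 ≡ 0² = 0, 6^8 ≡ 0² = 0. Since 14 = 8 + 4 + 2, 6^14 ≡ 0·0·0: 0·0 = 0, then 0·0 = 0. So 6^14 ≡ 0 (mod 36).
So g(0) = g(6) = 0 while 0 ≠ 6, so g is not injective.
A non-injective map from the 36-element set ℤ/36ℤ to itself takes at most 35 distinct values, so it cannot be surjective. Therefore g is not surjective.
Since g is not surjective, we determine |image(g)|. Computing x^14 mod 36 for each x (by repeated squaring, reducing mod 36 at every step), the values g(0), g(1), …, g(35) are: 0, 1, 4, 9, 16, 25, 0, 13, 28, 9, 28, 13, 0, 25, 16, 9, 4, 1, 0, 1, 4, 9, 16, 25, 0, 13, 28, 9, 28, 13, 0, 25, 16, 9, 4, 1.
The distinct values are {0, 1, 4, 9, 13, 16, 25, 28}; there are 8 of them.

8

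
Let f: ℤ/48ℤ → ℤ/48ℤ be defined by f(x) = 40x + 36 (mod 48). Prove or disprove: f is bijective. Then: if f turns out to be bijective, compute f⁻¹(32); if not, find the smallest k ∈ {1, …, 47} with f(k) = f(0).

By definition, f is injective when f(x_1) = f(x_2) forces x_1 = x_2.
We have gcd(40, 48) = 8 > 1. Taking x_1 = 0 and x_2 = 6: f(0) = 36 and f(6) = 40·6 + 36 = 276 ≡ 36 (mod 48).
So f(0) = f(6) while 0 ≠ 6, thus f is not injective, hence not bijective.
Since f is not bijective, we find the least positive k with f(k) = f(0): this means 40k ≡ 0 (mod 48), i.e. 48 ∣ 40k. Since gcd(40, 48) = 8, dividing through by 8 this holds exactly when 6 ∣ 5k, and as gcd(5, 6) = 1, exactly when 6 ∣ k.
The smallest positive such k is 6.

6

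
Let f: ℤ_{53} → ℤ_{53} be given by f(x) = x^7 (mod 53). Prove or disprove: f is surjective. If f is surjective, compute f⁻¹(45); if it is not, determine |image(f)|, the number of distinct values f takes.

Since 53 is prime, the nonzero elements of ℤ_{53} form a cyclic group of order 52.
As gcd(7, 52) = 1, raising to the 7th power is a bijection on this group: if a^7 ≡ b^7 then (ab^{−1})^7 = 1, and the only element of order dividing gcd(7, 52) = 1 is 1, so a = b.
With f(0) = 0 this makes f injective on all of ℤ_{53}, hence bijective (finite equal-size domain and codomain). In particular f is surjective.
Since f is surjective, we find the preimage of 45. The inverse of x ↦ x^7 on (ℤ_{53})^× is x ↦ x^15, because 7·15 = 105 = 2·52 + 1 ≡ 1 (mod 52) and x^{52} = 1 for x ≠ 0 (Fermat). So f⁻¹(45) = 45^15 mod 53.
Repeated squaring mod 53: 45^1 ≡ 45, 45^2 ≡ 45² = 2025 ≡ 11, 45^4 ≡ 11² = 121 ≡ 15, 45^8 ≡ 15² = 225 ≡ 13. Since 15 = 8 + 4 + 2 + 1, 45^15 ≡ 13·15·11·45: 13·15 = 195 ≡ 36, then 36·11 = 396 ≡ 25, then 25·45 = 1125 ≡ 12. So 45^15 ≡ 12 (mod 53).
Hence f⁻¹(45) = 12.

12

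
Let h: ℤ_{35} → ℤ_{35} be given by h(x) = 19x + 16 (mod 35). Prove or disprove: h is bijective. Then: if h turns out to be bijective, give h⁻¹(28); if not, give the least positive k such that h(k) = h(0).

If h(x_1) = h(x_2), then 19x_1 ≡ 19x_2 (mod 35). Because gcd(19, 35) = 1, we may cancel 19 to get x_1 ≡ x_2 (mod 35).
We now compute 19⁻¹ mod 35 explicitly. Euclid's algorithm: 35 = 1·19 + 16, 19 = 1·16 + 3, 16 = 5·3 + 1; back-substituting gives 1 = 24·19 − 13·35, so 19⁻¹ ≡ 24 (mod 35).
For any y ∈ ℤ_{35}, x = 24(y − 16) mod 35 satisfies h(x) = 19·24(y − 16) + 16 ≡ y (since 19·24 ≡ 1 mod 35). So every y has a preimage.
Therefore h is bijective.
Since h is bijective, we find h⁻¹(28): we need 19x ≡ 28 − 16 ≡ 12 (mod 35). Using 19⁻¹ = 24: x ≡ 24·12 = 288 = 8·35 + 8, so x = 8.
Check: h(8) = 19·8 + 16 = 168 = 4·35 + 28 ≡ 28 (mod 35).

8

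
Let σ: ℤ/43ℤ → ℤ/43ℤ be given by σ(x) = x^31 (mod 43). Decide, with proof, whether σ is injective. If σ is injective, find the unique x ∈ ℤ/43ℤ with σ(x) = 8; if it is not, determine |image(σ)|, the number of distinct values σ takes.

Since 43 is prime, the nonzero elements of ℤ/43ℤ form a cyclic group of order 42.
As gcd(31, 42) = 1, raising to the 31st power is a bijection on this group: if a^31 ≡ b^31 then (ab^{−1})^31 = 1, and the only element of order dividing gcd(31, 42) = 1 is 1, so a = b.
With σ(0) = 0 this makes σ injective on all of ℤ/43ℤ, hence bijective (finite equal-size domain and codomain). In particular σ is injective.
Since σ is injective, we find the preimage of 8. The inverse of x ↦ x^31 on (ℤ/43ℤ)^× is x ↦ x^19, because 31·19 = 589 = 14·42 + 1 ≡ 1 (mod 42) and x^{42} = 1 for x ≠ 0 (Fermat). So σ⁻¹(8) = 8^19 mod 43.
Repeated squaring mod 43: 8^1 ≡ 8, 8^2 ≡ 8² = 64 ≡ 21, 8^4 ≡ 21² = 441 ≡ 11, 8^8 ≡ 11² = 121 ≡ 35, 8^16 ≡ 35² = 1225 ≡ 21. Since 19 = 16 + 2 + 1, 8^19 ≡ 21·21·8: 21·21 = 441 ≡ 11, then 11·8 = 88 ≡ 2. So 8^19 ≡ 2 (mod 43).
Hence σ⁻¹(8) = 2.

2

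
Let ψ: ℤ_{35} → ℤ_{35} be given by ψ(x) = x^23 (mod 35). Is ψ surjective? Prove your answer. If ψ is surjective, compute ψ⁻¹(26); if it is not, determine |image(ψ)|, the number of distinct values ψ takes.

31

Computing x^23 mod 35 for each x (by repeated squaring, reducing mod 35 at every step), the values ψ(0), ψ(1), …, ψ(34) are: 0, 1, 18, 12, 9, 10, 6, 28, 22, 4, 5, 16, 3, 27, 14, 15, 11, 33, 2, 24, 20, 21, 8, 32, 19, 30, 31, 13, 7, 29, 25, 26, 23, 17, 34.
Every element of ℤ_{35} appears exactly once in this list, so ψ is a bijection, and in particular surjective.
Since ψ is surjective, we read off the preimage of 26 from the same table: ψ(31) = 26, so ψ⁻¹(26) = 31.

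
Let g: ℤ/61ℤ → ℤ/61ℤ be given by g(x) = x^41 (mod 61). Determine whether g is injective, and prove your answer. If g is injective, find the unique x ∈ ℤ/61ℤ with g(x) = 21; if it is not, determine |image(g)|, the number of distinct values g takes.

Since 61 is prime, the nonzero elements of ℤ/61ℤ form a cyclic group of order 60.
As gcd(41, 60) = 1, raising to the 41st power is a bijection on this group: if a^41 ≡ b^41 then (ab^{−1})^41 = 1, and the only element of order dividing gcd(41, 60) = 1 is 1, so a = b.
With g(0) = 0 this makes g injective on all of ℤ/61ℤ, hence bijective (finite equal-size domain and codomain). In particular g is injective.
Since g is injective, we find the preimage of 21. The inverse of x ↦ x^41 on (ℤ/61ℤ)^× is x ↦ x^41, because 41·41 = 1681 = 28·60 + 1 ≡ 1 (mod 60) and x^{60} = 1 for x ≠ 0 (Fermat). So g⁻¹(21) = 21^41 mod 61.
Repeated squaring mod 61: 21^1 ≡ 21, 21^2 ≡ 21² = 441 ≡ 14, 21^4 ≡ 14² = 196 ≡ 13, 21^8 ≡ 13² = 169 ≡ 47, 21^16 ≡ 47² = 2209 ≡ 13, 21^32 ≡ 13² = 169 ≡ 47. Since 41 = 32 + 8 + 1, 21^41 ≡ 47·47·21: 47·47 = 2209 ≡ 13, then 13·21 = 273 ≡ 29. So 21^41 ≡ 29 (mod 61).
Hence g⁻¹(21) = 29.

29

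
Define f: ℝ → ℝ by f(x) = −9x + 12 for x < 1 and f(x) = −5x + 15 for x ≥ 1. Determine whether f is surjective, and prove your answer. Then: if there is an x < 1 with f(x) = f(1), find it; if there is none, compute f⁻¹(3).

2/9

Both pieces are strictly decreasing (slopes −9 and −5), so each is injective on its own interval.
The left piece maps (−∞, 1) onto (3, ∞); the right piece maps [1, ∞) onto (−∞, 10].
The union (3, ∞) ∪ (−∞, 10] covers ℝ, so f is surjective.
For the follow-up: the images overlap, so an x < 1 with f(x) = f(1) exists. f(1) = 10; solving −9x + 12 = 10 for x < 1 gives x = (10 − 12)/(−9) = 2/9.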